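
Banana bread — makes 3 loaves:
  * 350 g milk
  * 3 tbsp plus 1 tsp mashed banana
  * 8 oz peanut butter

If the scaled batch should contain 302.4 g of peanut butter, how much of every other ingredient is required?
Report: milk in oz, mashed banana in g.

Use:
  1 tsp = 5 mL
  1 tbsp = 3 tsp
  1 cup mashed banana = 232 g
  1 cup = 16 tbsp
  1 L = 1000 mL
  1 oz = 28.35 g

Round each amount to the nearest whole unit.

The original recipe has 226.8 g of peanut butter, so the scaling factor is 302.4 ÷ 226.8 = 4/3.
milk: 350 g × 4/3 ÷ 28.35 g/oz ≈ 16 oz
mashed banana: (3 tbsp + 1 tsp = 10/3 tbsp) × 4/3 ÷ 16 tbsp/cup × 232 g/cup ≈ 64 g

milk: 16 oz; mashed banana: 64 g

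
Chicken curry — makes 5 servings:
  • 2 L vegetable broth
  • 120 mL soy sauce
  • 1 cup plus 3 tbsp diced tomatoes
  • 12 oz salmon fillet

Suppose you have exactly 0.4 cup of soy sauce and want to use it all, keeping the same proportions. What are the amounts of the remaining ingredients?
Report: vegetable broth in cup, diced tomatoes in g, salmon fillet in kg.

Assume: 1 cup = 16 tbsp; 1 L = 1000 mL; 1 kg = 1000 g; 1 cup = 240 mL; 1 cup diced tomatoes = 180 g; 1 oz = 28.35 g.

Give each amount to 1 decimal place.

vegetable broth: 6.7 cup; diced tomatoes: 171.0 g; salmon fillet: 0.3 kg

The original recipe has 0.5 cup of soy sauce, so the scaling factor is 0.4 ÷ 0.5 = 4/5 = 0.8.
vegetable broth: 2 L × 4/5 × 1000 mL/L ÷ 240 mL/cup ≈ 6.7 cup
diced tomatoes: (1 cup + 3 tbsp = 1.1875 cup) × 4/5 × 180 g/cup = 171.0 g
salmon fillet: 12 oz × 4/5 × 28.35 g/oz ÷ 1000 g/kg ≈ 0.3 kg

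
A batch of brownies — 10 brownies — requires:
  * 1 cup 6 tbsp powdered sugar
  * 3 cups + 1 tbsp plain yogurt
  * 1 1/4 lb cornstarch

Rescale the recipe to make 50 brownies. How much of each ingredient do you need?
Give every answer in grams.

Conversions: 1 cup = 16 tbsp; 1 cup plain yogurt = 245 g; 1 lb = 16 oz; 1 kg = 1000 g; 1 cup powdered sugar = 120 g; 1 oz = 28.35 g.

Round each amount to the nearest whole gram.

Scaling factor: 50/10 = 5.
powdered sugar: (1 cup + 6 tbsp = 1.375 cup) × 5 × 120 g/cup = 825 g
plain yogurt: (3 cup + 1 tbsp = 3.0625 cup) × 5 × 245 g/cup ≈ 3752 g
cornstarch: 1.25 lb × 5 × 16 oz/lb × 28.35 g/oz = 2835 g

powdered sugar: 825 g; plain yogurt: 3752 g; cornstarch: 2835 g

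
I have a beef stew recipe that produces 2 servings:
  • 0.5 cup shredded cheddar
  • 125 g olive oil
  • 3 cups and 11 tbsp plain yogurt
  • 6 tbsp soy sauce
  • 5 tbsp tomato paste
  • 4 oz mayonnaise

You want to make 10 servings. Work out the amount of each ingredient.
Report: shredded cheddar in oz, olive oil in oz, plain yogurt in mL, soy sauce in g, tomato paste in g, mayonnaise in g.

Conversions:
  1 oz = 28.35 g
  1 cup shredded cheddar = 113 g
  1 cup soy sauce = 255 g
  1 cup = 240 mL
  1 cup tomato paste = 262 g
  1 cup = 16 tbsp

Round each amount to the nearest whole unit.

shredded cheddar: 10 oz; olive oil: 22 oz; plain yogurt: 4425 mL; soy sauce: 478 g; tomato paste: 409 g; mayonnaise: 567 g

Scaling factor: 10/2 = 5.
shredded cheddar: 0.5 cup × 5 × 113 g/cup ÷ 28.35 g/oz ≈ 10 oz
olive oil: 125 g × 5 ÷ 28.35 g/oz ≈ 22 oz
plain yogurt: (3 cup + 11 tbsp = 3.6875 cup) × 5 × 240 mL/cup = 4425 mL
soy sauce: 6 tbsp × 5 ÷ 16 tbsp/cup × 255 g/cup ≈ 478 g
tomato paste: 5 tbsp × 5 ÷ 16 tbsp/cup × 262 g/cup ≈ 409 g
mayonnaise: 4 oz × 5 × 28.35 g/oz = 567 g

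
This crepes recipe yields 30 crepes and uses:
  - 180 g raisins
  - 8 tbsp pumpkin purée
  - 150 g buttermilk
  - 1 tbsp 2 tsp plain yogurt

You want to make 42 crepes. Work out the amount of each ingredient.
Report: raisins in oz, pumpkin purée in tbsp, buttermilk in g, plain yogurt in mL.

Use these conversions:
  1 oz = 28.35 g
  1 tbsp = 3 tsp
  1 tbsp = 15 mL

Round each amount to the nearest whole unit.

raisins: 9 oz; pumpkin purée: 11 tbsp; buttermilk: 210 g; plain yogurt: 35 mL

Scaling factor: 42/30 = 7/5 = 1.4.
raisins: 180 g × 7/5 ÷ 28.35 g/oz ≈ 9 oz
pumpkin purée: 8 tbsp × 7/5 ≈ 11 tbsp
buttermilk: 150 g × 7/5 = 210 g
plain yogurt: (1 tbsp + 2 tsp = 5/3 tbsp) × 7/5 × 15 mL/tbsp = 35 mL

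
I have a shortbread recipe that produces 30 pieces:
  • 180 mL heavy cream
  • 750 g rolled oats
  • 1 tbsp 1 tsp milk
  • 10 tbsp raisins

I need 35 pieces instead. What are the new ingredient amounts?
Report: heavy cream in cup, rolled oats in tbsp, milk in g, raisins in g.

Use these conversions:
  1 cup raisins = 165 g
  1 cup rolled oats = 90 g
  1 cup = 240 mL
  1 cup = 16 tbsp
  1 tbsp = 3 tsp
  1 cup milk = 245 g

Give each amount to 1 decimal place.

heavy cream: 0.9 cup; rolled oats: 155.6 tbsp; milk: 23.8 g; raisins: 120.3 g

Scaling factor: 35/30 = 7/6.
heavy cream: 180 mL × 7/6 ÷ 240 mL/cup ≈ 0.9 cup
rolled oats: 750 g × 7/6 ÷ 90 g/cup × 16 tbsp/cup ≈ 155.6 tbsp
milk: (1 tbsp + 1 tsp = 4/3 tbsp) × 7/6 ÷ 16 tbsp/cup × 245 g/cup ≈ 23.8 g
raisins: 10 tbsp × 7/6 ÷ 16 tbsp/cup × 165 g/cup ≈ 120.3 g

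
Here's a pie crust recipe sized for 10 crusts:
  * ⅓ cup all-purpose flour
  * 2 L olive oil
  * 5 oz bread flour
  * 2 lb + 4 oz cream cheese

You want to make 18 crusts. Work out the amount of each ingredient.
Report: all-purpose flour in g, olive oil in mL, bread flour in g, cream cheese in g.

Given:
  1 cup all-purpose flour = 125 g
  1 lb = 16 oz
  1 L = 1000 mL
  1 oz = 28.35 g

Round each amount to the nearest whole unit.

all-purpose flour: 75 g; olive oil: 3600 mL; bread flour: 255 g; cream cheese: 1837 g

Scaling factor: 18/10 = 9/5 = 1.8.
all-purpose flour: 1/3 cup × 9/5 × 125 g/cup = 75 g
olive oil: 2 L × 9/5 × 1000 mL/L = 3600 mL
bread flour: 5 oz × 9/5 × 28.35 g/oz ≈ 255 g
cream cheese: (2 lb + 4 oz = 2.25 lb) × 9/5 × 16 oz/lb × 28.35 g/oz ≈ 1837 g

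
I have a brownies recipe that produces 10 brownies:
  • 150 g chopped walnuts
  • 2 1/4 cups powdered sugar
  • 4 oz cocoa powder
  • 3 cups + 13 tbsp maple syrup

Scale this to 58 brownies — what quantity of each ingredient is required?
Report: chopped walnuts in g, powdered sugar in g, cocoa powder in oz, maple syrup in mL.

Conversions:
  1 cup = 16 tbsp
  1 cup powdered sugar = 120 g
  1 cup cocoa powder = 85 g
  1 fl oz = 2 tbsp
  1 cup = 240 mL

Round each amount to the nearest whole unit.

chopped walnuts: 870 g; powdered sugar: 1566 g; cocoa powder: 23 oz; maple syrup: 5307 mL

Scaling factor: 58/10 = 29/5 = 5.8.
chopped walnuts: 150 g × 29/5 = 870 g
powdered sugar: 2.25 cup × 29/5 × 120 g/cup = 1566 g
cocoa powder: 4 oz × 29/5 ≈ 23 oz
maple syrup: (3 cup + 13 tbsp = 3.8125 cup) × 29/5 × 240 mL/cup = 5307 mL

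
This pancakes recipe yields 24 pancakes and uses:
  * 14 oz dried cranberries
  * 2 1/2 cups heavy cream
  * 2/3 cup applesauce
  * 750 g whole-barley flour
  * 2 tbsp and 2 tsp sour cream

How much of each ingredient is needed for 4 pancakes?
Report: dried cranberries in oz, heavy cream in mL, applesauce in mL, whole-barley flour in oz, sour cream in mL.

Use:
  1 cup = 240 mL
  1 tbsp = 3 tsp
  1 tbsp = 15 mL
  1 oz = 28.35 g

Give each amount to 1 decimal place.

dried cranberries: 2.3 oz; heavy cream: 100.0 mL; applesauce: 26.7 mL; whole-barley flour: 4.4 oz; sour cream: 6.7 mL

Scaling factor: 4/24 = 1/6.
dried cranberries: 14 oz × 1/6 ≈ 2.3 oz
heavy cream: 2.5 cup × 1/6 × 240 mL/cup = 100.0 mL
applesauce: 2/3 cup × 1/6 × 240 mL/cup ≈ 26.7 mL
whole-barley flour: 750 g × 1/6 ÷ 28.35 g/oz ≈ 4.4 oz
sour cream: (2 tbsp + 2 tsp = 8/3 tbsp) × 1/6 × 15 mL/tbsp ≈ 6.7 mL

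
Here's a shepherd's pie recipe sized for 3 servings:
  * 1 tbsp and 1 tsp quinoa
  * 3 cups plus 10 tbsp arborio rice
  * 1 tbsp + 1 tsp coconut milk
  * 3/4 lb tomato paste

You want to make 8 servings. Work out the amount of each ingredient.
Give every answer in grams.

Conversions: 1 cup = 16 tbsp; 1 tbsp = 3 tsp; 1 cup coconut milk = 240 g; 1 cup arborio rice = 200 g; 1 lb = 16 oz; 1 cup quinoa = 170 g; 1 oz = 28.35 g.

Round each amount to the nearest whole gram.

Scaling factor: 8/3.
quinoa: (1 tbsp + 1 tsp = 4/3 tbsp) × 8/3 ÷ 16 tbsp/cup × 170 g/cup ≈ 38 g
arborio rice: (3 cup + 10 tbsp = 3.625 cup) × 8/3 × 200 g/cup ≈ 1933 g
coconut milk: (1 tbsp + 1 tsp = 4/3 tbsp) × 8/3 ÷ 16 tbsp/cup × 240 g/cup ≈ 53 g
tomato paste: 0.75 lb × 8/3 × 16 oz/lb × 28.35 g/oz ≈ 907 g

quinoa: 38 g; arborio rice: 1933 g; coconut milk: 53 g; tomato paste: 907 g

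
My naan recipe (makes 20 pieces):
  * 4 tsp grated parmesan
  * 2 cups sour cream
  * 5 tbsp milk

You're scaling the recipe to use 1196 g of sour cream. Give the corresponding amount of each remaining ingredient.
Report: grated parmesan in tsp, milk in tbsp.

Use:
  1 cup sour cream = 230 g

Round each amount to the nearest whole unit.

The original recipe has 460 g of sour cream, so the scaling factor is 1196 ÷ 460 = 13/5 = 2.6.
grated parmesan: 4 tsp × 13/5 ≈ 10 tsp
milk: 5 tbsp × 13/5 = 13 tbsp

grated parmesan: 10 tsp; milk: 13 tbsp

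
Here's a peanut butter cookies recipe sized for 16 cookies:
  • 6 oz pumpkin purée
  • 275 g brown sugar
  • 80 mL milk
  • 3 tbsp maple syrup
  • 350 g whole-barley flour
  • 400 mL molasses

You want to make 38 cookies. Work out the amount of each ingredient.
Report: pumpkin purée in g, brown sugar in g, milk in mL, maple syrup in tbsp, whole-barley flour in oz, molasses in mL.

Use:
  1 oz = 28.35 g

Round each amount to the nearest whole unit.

Scaling factor: 38/16 = 19/8 = 2.375.
pumpkin purée: 6 oz × 19/8 × 28.35 g/oz ≈ 404 g
brown sugar: 275 g × 19/8 ≈ 653 g
milk: 80 mL × 19/8 = 190 mL
maple syrup: 3 tbsp × 19/8 ≈ 7 tbsp
whole-barley flour: 350 g × 19/8 ÷ 28.35 g/oz ≈ 29 oz
molasses: 400 mL × 19/8 = 950 mL

pumpkin purée: 404 g; brown sugar: 653 g; milk: 190 mL; maple syrup: 7 tbsp; whole-barley flour: 29 oz; molasses: 950 mL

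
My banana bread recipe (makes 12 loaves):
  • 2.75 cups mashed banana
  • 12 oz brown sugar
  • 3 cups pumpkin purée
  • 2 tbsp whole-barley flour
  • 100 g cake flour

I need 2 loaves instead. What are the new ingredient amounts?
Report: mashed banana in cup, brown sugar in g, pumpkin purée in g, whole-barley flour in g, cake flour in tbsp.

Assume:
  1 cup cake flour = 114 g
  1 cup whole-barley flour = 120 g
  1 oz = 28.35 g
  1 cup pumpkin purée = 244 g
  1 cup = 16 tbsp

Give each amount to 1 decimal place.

mashed banana: 0.5 cup; brown sugar: 56.7 g; pumpkin purée: 122.0 g; whole-barley flour: 2.5 g; cake flour: 2.3 tbsp

Scaling factor: 2/12 = 1/6.
mashed banana: 2.75 cup × 1/6 ≈ 0.5 cup
brown sugar: 12 oz × 1/6 × 28.35 g/oz = 56.7 g
pumpkin purée: 3 cup × 1/6 × 244 g/cup = 122.0 g
whole-barley flour: 2 tbsp × 1/6 ÷ 16 tbsp/cup × 120 g/cup = 2.5 g
cake flour: 100 g × 1/6 ÷ 114 g/cup × 16 tbsp/cup ≈ 2.3 tbsp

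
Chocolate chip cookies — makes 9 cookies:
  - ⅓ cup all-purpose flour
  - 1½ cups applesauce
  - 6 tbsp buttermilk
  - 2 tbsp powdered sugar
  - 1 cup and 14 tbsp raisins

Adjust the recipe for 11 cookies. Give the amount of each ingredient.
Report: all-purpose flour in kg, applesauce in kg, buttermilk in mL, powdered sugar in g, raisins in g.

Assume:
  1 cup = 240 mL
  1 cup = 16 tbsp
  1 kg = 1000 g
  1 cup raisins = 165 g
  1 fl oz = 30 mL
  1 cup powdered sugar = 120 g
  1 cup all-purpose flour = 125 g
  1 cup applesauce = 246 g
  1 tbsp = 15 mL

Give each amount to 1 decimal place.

all-purpose flour: 0.1 kg; applesauce: 0.5 kg; buttermilk: 110.0 mL; powdered sugar: 18.3 g; raisins: 378.1 g

Scaling factor: 11/9.
all-purpose flour: 1/3 cup × 11/9 × 125 g/cup ÷ 1000 g/kg ≈ 0.1 kg
applesauce: 1.5 cup × 11/9 × 246 g/cup ÷ 1000 g/kg ≈ 0.5 kg
buttermilk: 6 tbsp × 11/9 × 15 mL/tbsp = 110.0 mL
powdered sugar: 2 tbsp × 11/9 ÷ 16 tbsp/cup × 120 g/cup ≈ 18.3 g
raisins: (1 cup + 14 tbsp = 1.875 cup) × 11/9 × 165 g/cup ≈ 378.1 g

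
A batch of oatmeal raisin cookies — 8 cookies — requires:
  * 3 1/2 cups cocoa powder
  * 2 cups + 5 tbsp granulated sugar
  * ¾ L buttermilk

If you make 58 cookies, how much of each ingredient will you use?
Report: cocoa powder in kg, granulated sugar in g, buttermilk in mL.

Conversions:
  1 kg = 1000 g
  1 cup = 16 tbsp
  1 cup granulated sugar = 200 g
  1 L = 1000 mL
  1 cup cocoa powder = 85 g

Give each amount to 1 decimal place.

Scaling factor: 58/8 = 29/4 = 7.25.
cocoa powder: 3.5 cup × 29/4 × 85 g/cup ÷ 1000 g/kg ≈ 2.2 kg
granulated sugar: (2 cup + 5 tbsp = 2.3125 cup) × 29/4 × 200 g/cup ≈ 3353.1 g
buttermilk: 0.75 L × 29/4 × 1000 mL/L = 5437.5 mL

cocoa powder: 2.2 kg; granulated sugar: 3353.1 g; buttermilk: 5437.5 mL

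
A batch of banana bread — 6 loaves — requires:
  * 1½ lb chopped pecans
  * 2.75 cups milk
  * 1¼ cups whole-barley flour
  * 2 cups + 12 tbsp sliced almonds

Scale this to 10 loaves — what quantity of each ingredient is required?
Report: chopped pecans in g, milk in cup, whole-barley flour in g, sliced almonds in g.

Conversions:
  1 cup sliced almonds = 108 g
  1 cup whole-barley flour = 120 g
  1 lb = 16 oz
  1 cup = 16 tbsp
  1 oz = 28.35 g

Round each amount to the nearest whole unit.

chopped pecans: 1134 g; milk: 5 cup; whole-barley flour: 250 g; sliced almonds: 495 g

Scaling factor: 10/6 = 5/3.
chopped pecans: 1.5 lb × 5/3 × 16 oz/lb × 28.35 g/oz = 1134 g
milk: 2.75 cup × 5/3 ≈ 5 cup
whole-barley flour: 1.25 cup × 5/3 × 120 g/cup = 250 g
sliced almonds: (2 cup + 12 tbsp = 2.75 cup) × 5/3 × 108 g/cup = 495 g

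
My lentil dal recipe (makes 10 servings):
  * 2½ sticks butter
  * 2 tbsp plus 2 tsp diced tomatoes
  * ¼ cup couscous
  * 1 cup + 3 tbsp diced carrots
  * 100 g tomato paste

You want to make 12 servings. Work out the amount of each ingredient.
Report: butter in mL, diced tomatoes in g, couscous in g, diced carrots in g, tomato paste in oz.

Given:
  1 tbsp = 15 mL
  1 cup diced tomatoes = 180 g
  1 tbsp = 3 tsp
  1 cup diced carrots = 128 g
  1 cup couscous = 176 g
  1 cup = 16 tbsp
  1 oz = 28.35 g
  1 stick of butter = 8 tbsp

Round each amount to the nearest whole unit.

butter: 360 mL; diced tomatoes: 36 g; couscous: 53 g; diced carrots: 182 g; tomato paste: 4 oz

Scaling factor: 12/10 = 6/5 = 1.2.
butter: 2.5 stick × 6/5 × 8 tbsp/stick × 15 mL/tbsp = 360 mL
diced tomatoes: (2 tbsp + 2 tsp = 8/3 tbsp) × 6/5 ÷ 16 tbsp/cup × 180 g/cup = 36 g
couscous: 0.25 cup × 6/5 × 176 g/cup ≈ 53 g
diced carrots: (1 cup + 3 tbsp = 1.1875 cup) × 6/5 × 128 g/cup ≈ 182 g
tomato paste: 100 g × 6/5 ÷ 28.35 g/oz ≈ 4 oz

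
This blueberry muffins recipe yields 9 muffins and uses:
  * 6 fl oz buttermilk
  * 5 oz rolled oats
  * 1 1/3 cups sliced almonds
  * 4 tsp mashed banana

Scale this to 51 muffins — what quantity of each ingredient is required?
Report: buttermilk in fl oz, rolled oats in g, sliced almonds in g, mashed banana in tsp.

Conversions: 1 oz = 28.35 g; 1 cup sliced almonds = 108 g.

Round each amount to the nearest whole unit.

Scaling factor: 51/9 = 17/3.
buttermilk: 6 fl oz × 17/3 = 34 fl oz
rolled oats: 5 oz × 17/3 × 28.35 g/oz ≈ 803 g
sliced almonds: 4/3 cup × 17/3 × 108 g/cup = 816 g
mashed banana: 4 tsp × 17/3 ≈ 23 tsp

buttermilk: 34 fl oz; rolled oats: 803 g; sliced almonds: 816 g; mashed banana: 23 tsp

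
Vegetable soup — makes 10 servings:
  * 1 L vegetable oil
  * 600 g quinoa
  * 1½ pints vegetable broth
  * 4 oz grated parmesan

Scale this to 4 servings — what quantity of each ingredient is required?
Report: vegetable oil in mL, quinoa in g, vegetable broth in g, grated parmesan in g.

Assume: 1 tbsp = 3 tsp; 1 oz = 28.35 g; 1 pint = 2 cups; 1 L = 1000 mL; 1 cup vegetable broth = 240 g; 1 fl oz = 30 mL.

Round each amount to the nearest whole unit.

vegetable oil: 400 mL; quinoa: 240 g; vegetable broth: 288 g; grated parmesan: 45 g

Scaling factor: 4/10 = 2/5 = 0.4.
vegetable oil: 1 L × 2/5 × 1000 mL/L = 400 mL
quinoa: 600 g × 2/5 = 240 g
vegetable broth: 1.5 pint × 2/5 × 2 cup/pint × 240 g/cup = 288 g
grated parmesan: 4 oz × 2/5 × 28.35 g/oz ≈ 45 g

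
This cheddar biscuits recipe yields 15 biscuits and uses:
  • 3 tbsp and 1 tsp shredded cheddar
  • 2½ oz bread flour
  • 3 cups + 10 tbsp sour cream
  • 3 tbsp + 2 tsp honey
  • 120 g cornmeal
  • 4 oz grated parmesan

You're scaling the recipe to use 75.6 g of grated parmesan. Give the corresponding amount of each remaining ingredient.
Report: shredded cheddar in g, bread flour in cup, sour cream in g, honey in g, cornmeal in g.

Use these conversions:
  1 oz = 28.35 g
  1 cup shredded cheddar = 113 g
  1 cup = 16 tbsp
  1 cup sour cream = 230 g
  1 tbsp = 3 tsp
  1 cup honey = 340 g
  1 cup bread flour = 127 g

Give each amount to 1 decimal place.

The original recipe has 113.4 g of grated parmesan, so the scaling factor is 75.6 ÷ 113.4 = 2/3.
shredded cheddar: (3 tbsp + 1 tsp = 10/3 tbsp) × 2/3 ÷ 16 tbsp/cup × 113 g/cup ≈ 15.7 g
bread flour: 2.5 oz × 2/3 × 28.35 g/oz ÷ 127 g/cup ≈ 0.4 cup
sour cream: (3 cup + 10 tbsp = 3.625 cup) × 2/3 × 230 g/cup ≈ 555.8 g
honey: (3 tbsp + 2 tsp = 11/3 tbsp) × 2/3 ÷ 16 tbsp/cup × 340 g/cup ≈ 51.9 g
cornmeal: 120 g × 2/3 = 80.0 g

shredded cheddar: 15.7 g; bread flour: 0.4 cup; sour cream: 555.8 g; honey: 51.9 g; cornmeal: 80.0 g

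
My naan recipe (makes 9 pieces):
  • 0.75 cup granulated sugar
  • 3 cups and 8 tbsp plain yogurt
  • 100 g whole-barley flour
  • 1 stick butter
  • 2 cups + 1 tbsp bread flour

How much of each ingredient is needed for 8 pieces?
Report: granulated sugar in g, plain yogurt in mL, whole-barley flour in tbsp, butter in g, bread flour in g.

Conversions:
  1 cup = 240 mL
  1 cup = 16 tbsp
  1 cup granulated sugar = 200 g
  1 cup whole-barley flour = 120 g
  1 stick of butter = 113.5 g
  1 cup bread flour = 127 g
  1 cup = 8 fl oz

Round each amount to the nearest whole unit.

Scaling factor: 8/9.
granulated sugar: 0.75 cup × 8/9 × 200 g/cup ≈ 133 g
plain yogurt: (3 cup + 8 tbsp = 3.5 cup) × 8/9 × 240 mL/cup ≈ 747 mL
whole-barley flour: 100 g × 8/9 ÷ 120 g/cup × 16 tbsp/cup ≈ 12 tbsp
butter: 1 stick × 8/9 × 113.5 g/stick ≈ 101 g
bread flour: (2 cup + 1 tbsp = 2.0625 cup) × 8/9 × 127 g/cup ≈ 233 g

granulated sugar: 133 g; plain yogurt: 747 mL; whole-barley flour: 12 tbsp; butter: 101 g; bread flour: 233 g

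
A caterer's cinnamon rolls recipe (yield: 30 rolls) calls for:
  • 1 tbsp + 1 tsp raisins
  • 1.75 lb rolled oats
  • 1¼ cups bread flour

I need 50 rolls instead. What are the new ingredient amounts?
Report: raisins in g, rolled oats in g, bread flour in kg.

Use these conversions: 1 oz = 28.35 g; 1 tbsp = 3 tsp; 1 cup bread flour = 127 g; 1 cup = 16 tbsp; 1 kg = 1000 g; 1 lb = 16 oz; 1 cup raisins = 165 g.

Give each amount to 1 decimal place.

raisins: 22.9 g; rolled oats: 1323.0 g; bread flour: 0.3 kg

Scaling factor: 50/30 = 5/3.
raisins: (1 tbsp + 1 tsp = 4/3 tbsp) × 5/3 ÷ 16 tbsp/cup × 165 g/cup ≈ 22.9 g
rolled oats: 1.75 lb × 5/3 × 16 oz/lb × 28.35 g/oz = 1323.0 g
bread flour: 1.25 cup × 5/3 × 127 g/cup ÷ 1000 g/kg ≈ 0.3 kg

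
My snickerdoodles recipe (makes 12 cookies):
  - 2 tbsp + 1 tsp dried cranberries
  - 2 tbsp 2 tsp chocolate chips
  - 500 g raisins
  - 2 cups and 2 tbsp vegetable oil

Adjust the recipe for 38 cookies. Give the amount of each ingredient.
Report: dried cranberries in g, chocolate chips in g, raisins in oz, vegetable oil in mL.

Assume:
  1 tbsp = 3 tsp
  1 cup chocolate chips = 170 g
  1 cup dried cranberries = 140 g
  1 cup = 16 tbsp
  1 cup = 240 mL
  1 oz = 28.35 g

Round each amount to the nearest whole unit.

Scaling factor: 38/12 = 19/6.
dried cranberries: (2 tbsp + 1 tsp = 7/3 tbsp) × 19/6 ÷ 16 tbsp/cup × 140 g/cup ≈ 65 g
chocolate chips: (2 tbsp + 2 tsp = 8/3 tbsp) × 19/6 ÷ 16 tbsp/cup × 170 g/cup ≈ 90 g
raisins: 500 g × 19/6 ÷ 28.35 g/oz ≈ 56 oz
vegetable oil: (2 cup + 2 tbsp = 2.125 cup) × 19/6 × 240 mL/cup = 1615 mL

dried cranberries: 65 g; chocolate chips: 90 g; raisins: 56 oz; vegetable oil: 1615 mL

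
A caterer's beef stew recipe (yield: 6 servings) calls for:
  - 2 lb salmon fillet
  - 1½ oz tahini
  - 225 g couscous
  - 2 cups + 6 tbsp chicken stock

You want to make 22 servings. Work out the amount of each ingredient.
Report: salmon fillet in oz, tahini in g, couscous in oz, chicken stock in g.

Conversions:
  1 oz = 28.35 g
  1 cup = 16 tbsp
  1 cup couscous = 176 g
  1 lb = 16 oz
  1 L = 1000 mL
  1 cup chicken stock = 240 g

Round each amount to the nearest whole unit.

salmon fillet: 117 oz; tahini: 156 g; couscous: 29 oz; chicken stock: 2090 g

Scaling factor: 22/6 = 11/3.
salmon fillet: 2 lb × 11/3 × 16 oz/lb ≈ 117 oz
tahini: 1.5 oz × 11/3 × 28.35 g/oz ≈ 156 g
couscous: 225 g × 11/3 ÷ 28.35 g/oz ≈ 29 oz
chicken stock: (2 cup + 6 tbsp = 2.375 cup) × 11/3 × 240 g/cup = 2090 g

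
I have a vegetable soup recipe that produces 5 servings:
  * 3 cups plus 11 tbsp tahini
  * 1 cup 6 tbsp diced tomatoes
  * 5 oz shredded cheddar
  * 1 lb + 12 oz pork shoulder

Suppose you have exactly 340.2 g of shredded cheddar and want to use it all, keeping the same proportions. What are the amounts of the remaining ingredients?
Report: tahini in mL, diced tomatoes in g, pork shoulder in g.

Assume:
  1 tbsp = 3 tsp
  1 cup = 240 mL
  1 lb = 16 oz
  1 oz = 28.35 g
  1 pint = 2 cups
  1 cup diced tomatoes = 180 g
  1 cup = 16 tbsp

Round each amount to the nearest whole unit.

The original recipe has 141.75 g of shredded cheddar, so the scaling factor is 340.2 ÷ 141.75 = 12/5 = 2.4.
tahini: (3 cup + 11 tbsp = 3.6875 cup) × 12/5 × 240 mL/cup = 2124 mL
diced tomatoes: (1 cup + 6 tbsp = 1.375 cup) × 12/5 × 180 g/cup = 594 g
pork shoulder: (1 lb + 12 oz = 1.75 lb) × 12/5 × 16 oz/lb × 28.35 g/oz ≈ 1905 g

tahini: 2124 mL; diced tomatoes: 594 g; pork shoulder: 1905 g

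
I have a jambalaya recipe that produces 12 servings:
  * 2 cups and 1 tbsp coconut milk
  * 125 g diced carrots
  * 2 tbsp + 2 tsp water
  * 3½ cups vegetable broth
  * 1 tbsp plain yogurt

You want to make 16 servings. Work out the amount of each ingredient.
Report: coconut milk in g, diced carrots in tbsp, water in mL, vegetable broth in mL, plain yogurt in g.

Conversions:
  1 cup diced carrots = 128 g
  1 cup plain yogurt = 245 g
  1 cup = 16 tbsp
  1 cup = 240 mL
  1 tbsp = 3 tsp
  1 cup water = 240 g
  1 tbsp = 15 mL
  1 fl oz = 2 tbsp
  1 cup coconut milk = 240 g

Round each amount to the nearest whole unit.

Scaling factor: 16/12 = 4/3.
coconut milk: (2 cup + 1 tbsp = 2.0625 cup) × 4/3 × 240 g/cup = 660 g
diced carrots: 125 g × 4/3 ÷ 128 g/cup × 16 tbsp/cup ≈ 21 tbsp
water: (2 tbsp + 2 tsp = 8/3 tbsp) × 4/3 × 15 mL/tbsp ≈ 53 mL
vegetable broth: 3.5 cup × 4/3 × 240 mL/cup = 1120 mL
plain yogurt: 1 tbsp × 4/3 ÷ 16 tbsp/cup × 245 g/cup ≈ 20 g

coconut milk: 660 g; diced carrots: 21 tbsp; water: 53 mL; vegetable broth: 1120 mL; plain yogurt: 20 g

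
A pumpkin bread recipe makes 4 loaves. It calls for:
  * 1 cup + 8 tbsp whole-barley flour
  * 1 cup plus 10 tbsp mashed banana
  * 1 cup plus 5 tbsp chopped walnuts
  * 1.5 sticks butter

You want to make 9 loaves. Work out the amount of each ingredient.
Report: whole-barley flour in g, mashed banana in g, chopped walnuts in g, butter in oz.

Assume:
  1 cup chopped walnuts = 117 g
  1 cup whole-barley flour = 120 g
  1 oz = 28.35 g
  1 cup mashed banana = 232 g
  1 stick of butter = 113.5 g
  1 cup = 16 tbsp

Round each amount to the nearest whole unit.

Scaling factor: 9/4 = 2.25.
whole-barley flour: (1 cup + 8 tbsp = 1.5 cup) × 9/4 × 120 g/cup = 405 g
mashed banana: (1 cup + 10 tbsp = 1.625 cup) × 9/4 × 232 g/cup ≈ 848 g
chopped walnuts: (1 cup + 5 tbsp = 1.3125 cup) × 9/4 × 117 g/cup ≈ 346 g
butter: 1.5 stick × 9/4 × 113.5 g/stick ÷ 28.35 g/oz ≈ 14 oz

whole-barley flour: 405 g; mashed banana: 848 g; chopped walnuts: 346 g; butter: 14 oz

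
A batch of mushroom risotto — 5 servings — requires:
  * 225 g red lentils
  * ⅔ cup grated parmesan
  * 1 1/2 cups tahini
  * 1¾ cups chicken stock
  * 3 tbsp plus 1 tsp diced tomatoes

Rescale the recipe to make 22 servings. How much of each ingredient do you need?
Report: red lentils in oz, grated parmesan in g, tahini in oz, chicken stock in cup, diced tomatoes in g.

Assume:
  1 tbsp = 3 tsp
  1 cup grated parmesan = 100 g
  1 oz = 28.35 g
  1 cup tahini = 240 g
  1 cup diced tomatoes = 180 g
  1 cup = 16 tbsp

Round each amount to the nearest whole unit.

Scaling factor: 22/5 = 4.4.
red lentils: 225 g × 22/5 ÷ 28.35 g/oz ≈ 35 oz
grated parmesan: 2/3 cup × 22/5 × 100 g/cup ≈ 293 g
tahini: 1.5 cup × 22/5 × 240 g/cup ÷ 28.35 g/oz ≈ 56 oz
chicken stock: 1.75 cup × 22/5 ≈ 8 cup
diced tomatoes: (3 tbsp + 1 tsp = 10/3 tbsp) × 22/5 ÷ 16 tbsp/cup × 180 g/cup = 165 g

red lentils: 35 oz; grated parmesan: 293 g; tahini: 56 oz; chicken stock: 8 cup; diced tomatoes: 165 g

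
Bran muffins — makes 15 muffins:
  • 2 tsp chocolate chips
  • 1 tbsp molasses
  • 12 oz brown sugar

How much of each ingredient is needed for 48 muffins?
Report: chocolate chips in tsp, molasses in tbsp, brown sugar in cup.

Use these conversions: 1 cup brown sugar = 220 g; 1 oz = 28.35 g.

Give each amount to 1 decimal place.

Scaling factor: 48/15 = 16/5 = 3.2.
chocolate chips: 2 tsp × 16/5 = 6.4 tsp
molasses: 1 tbsp × 16/5 = 3.2 tbsp
brown sugar: 12 oz × 16/5 × 28.35 g/oz ÷ 220 g/cup ≈ 4.9 cup

chocolate chips: 6.4 tsp; molasses: 3.2 tbsp; brown sugar: 4.9 cup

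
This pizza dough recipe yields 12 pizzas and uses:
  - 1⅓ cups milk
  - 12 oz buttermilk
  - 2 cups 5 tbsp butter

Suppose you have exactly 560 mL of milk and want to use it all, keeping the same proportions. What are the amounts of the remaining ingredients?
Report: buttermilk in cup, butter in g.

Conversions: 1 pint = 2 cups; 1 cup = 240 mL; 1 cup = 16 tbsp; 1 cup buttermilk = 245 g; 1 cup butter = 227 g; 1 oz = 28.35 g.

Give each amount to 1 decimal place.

buttermilk: 2.4 cup; butter: 918.6 g

The original recipe has 320 mL of milk, so the scaling factor is 560 ÷ 320 = 7/4 = 1.75.
buttermilk: 12 oz × 7/4 × 28.35 g/oz ÷ 245 g/cup ≈ 2.4 cup
butter: (2 cup + 5 tbsp = 2.3125 cup) × 7/4 × 227 g/cup ≈ 918.6 g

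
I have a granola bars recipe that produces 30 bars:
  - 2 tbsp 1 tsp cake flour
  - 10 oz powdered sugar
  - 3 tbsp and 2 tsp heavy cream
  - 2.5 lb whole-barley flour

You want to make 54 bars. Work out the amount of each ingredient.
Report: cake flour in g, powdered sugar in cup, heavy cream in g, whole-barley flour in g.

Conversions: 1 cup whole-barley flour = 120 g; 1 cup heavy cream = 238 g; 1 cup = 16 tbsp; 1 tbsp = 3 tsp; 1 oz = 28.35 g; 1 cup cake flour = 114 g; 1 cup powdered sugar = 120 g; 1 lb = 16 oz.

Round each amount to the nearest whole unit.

Scaling factor: 54/30 = 9/5 = 1.8.
cake flour: (2 tbsp + 1 tsp = 7/3 tbsp) × 9/5 ÷ 16 tbsp/cup × 114 g/cup ≈ 30 g
powdered sugar: 10 oz × 9/5 × 28.35 g/oz ÷ 120 g/cup ≈ 4 cup
heavy cream: (3 tbsp + 2 tsp = 11/3 tbsp) × 9/5 ÷ 16 tbsp/cup × 238 g/cup ≈ 98 g
whole-barley flour: 2.5 lb × 9/5 × 16 oz/lb × 28.35 g/oz ≈ 2041 g

cake flour: 30 g; powdered sugar: 4 cup; heavy cream: 98 g; whole-barley flour: 2041 g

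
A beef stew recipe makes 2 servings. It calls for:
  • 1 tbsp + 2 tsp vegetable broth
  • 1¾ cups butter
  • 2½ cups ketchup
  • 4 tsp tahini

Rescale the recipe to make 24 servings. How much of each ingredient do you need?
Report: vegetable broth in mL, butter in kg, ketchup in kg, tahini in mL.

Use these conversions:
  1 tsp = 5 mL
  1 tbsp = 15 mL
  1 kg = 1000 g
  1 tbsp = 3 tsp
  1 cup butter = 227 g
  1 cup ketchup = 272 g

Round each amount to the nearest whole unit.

vegetable broth: 300 mL; butter: 5 kg; ketchup: 8 kg; tahini: 240 mL

Scaling factor: 24/2 = 12.
vegetable broth: (1 tbsp + 2 tsp = 5/3 tbsp) × 12 × 15 mL/tbsp = 300 mL
butter: 1.75 cup × 12 × 227 g/cup ÷ 1000 g/kg ≈ 5 kg
ketchup: 2.5 cup × 12 × 272 g/cup ÷ 1000 g/kg ≈ 8 kg
tahini: 4 tsp × 12 × 5 mL/tsp = 240 mL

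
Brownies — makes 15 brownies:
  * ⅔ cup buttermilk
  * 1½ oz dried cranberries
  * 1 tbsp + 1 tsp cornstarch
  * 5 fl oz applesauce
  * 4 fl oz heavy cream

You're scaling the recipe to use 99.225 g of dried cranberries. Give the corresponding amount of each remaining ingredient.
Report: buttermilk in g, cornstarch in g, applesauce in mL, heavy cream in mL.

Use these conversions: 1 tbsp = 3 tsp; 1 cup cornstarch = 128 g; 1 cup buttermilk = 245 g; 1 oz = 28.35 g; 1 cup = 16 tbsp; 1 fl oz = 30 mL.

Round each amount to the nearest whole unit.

The original recipe has 42.525 g of dried cranberries, so the scaling factor is 99.225 ÷ 42.525 = 7/3.
buttermilk: 2/3 cup × 7/3 × 245 g/cup ≈ 381 g
cornstarch: (1 tbsp + 1 tsp = 4/3 tbsp) × 7/3 ÷ 16 tbsp/cup × 128 g/cup ≈ 25 g
applesauce: 5 fl oz × 7/3 × 30 mL/fl oz = 350 mL
heavy cream: 4 fl oz × 7/3 × 30 mL/fl oz = 280 mL

buttermilk: 381 g; cornstarch: 25 g; applesauce: 350 mL; heavy cream: 280 mL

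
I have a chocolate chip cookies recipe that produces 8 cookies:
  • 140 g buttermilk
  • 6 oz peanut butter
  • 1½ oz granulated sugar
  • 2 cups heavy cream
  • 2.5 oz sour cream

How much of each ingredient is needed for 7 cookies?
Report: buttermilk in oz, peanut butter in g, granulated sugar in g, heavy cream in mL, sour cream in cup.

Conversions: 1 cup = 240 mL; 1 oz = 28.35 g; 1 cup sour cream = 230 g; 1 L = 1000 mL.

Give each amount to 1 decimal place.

Scaling factor: 7/8 = 0.875.
buttermilk: 140 g × 7/8 ÷ 28.35 g/oz ≈ 4.3 oz
peanut butter: 6 oz × 7/8 × 28.35 g/oz ≈ 148.8 g
granulated sugar: 1.5 oz × 7/8 × 28.35 g/oz ≈ 37.2 g
heavy cream: 2 cup × 7/8 × 240 mL/cup = 420.0 mL
sour cream: 2.5 oz × 7/8 × 28.35 g/oz ÷ 230 g/cup ≈ 0.3 cup

buttermilk: 4.3 oz; peanut butter: 148.8 g; granulated sugar: 37.2 g; heavy cream: 420.0 mL; sour cream: 0.3 cup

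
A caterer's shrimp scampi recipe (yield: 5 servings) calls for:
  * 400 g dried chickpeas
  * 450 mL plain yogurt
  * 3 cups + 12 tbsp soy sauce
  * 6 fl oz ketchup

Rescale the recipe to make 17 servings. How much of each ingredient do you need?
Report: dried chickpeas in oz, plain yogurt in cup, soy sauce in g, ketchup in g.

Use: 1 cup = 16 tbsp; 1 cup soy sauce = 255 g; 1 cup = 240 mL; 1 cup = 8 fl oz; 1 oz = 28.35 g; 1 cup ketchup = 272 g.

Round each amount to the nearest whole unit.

dried chickpeas: 48 oz; plain yogurt: 6 cup; soy sauce: 3251 g; ketchup: 694 g

Scaling factor: 17/5 = 3.4.
dried chickpeas: 400 g × 17/5 ÷ 28.35 g/oz ≈ 48 oz
plain yogurt: 450 mL × 17/5 ÷ 240 mL/cup ≈ 6 cup
soy sauce: (3 cup + 12 tbsp = 3.75 cup) × 17/5 × 255 g/cup ≈ 3251 g
ketchup: 6 fl oz × 17/5 ÷ 8 fl oz/cup × 272 g/cup ≈ 694 g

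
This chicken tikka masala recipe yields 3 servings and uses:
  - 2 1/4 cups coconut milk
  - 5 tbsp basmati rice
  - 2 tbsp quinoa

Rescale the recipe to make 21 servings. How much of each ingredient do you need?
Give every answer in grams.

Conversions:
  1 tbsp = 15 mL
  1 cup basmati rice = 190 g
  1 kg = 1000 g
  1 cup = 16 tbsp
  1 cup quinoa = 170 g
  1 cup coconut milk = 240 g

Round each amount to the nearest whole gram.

Scaling factor: 21/3 = 7.
coconut milk: 2.25 cup × 7 × 240 g/cup = 3780 g
basmati rice: 5 tbsp × 7 ÷ 16 tbsp/cup × 190 g/cup ≈ 416 g
quinoa: 2 tbsp × 7 ÷ 16 tbsp/cup × 170 g/cup ≈ 149 g

coconut milk: 3780 g; basmati rice: 416 g; quinoa: 149 g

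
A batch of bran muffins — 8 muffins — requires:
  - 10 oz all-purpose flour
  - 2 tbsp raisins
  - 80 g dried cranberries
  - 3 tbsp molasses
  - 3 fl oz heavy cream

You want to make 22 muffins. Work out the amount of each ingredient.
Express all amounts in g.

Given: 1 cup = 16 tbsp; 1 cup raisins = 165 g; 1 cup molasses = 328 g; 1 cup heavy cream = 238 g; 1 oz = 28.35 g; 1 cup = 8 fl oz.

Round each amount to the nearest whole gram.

Scaling factor: 22/8 = 11/4 = 2.75.
all-purpose flour: 10 oz × 11/4 × 28.35 g/oz ≈ 780 g
raisins: 2 tbsp × 11/4 ÷ 16 tbsp/cup × 165 g/cup ≈ 57 g
dried cranberries: 80 g × 11/4 = 220 g
molasses: 3 tbsp × 11/4 ÷ 16 tbsp/cup × 328 g/cup ≈ 169 g
heavy cream: 3 fl oz × 11/4 ÷ 8 fl oz/cup × 238 g/cup ≈ 245 g

all-purpose flour: 780 g; raisins: 57 g; dried cranberries: 220 g; molasses: 169 g; heavy cream: 245 g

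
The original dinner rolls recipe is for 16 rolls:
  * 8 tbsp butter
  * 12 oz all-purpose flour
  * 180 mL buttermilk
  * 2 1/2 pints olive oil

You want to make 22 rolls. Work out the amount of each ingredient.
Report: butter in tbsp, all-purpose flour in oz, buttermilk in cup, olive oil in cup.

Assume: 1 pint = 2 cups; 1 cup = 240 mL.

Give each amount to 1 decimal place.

butter: 11.0 tbsp; all-purpose flour: 16.5 oz; buttermilk: 1.0 cup; olive oil: 6.9 cup

Scaling factor: 22/16 = 11/8 = 1.375.
butter: 8 tbsp × 11/8 = 11.0 tbsp
all-purpose flour: 12 oz × 11/8 = 16.5 oz
buttermilk: 180 mL × 11/8 ÷ 240 mL/cup ≈ 1.0 cup
olive oil: 2.5 pint × 11/8 × 2 cup/pint ≈ 6.9 cup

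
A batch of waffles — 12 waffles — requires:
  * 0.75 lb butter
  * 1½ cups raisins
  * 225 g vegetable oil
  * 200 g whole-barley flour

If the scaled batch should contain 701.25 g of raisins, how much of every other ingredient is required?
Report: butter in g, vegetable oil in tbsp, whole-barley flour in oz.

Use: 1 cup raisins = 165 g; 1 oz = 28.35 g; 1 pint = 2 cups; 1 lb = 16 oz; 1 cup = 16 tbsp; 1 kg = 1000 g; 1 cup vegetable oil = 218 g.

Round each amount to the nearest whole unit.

butter: 964 g; vegetable oil: 47 tbsp; whole-barley flour: 20 oz

The original recipe has 247.5 g of raisins, so the scaling factor is 701.25 ÷ 247.5 = 17/6.
butter: 0.75 lb × 17/6 × 16 oz/lb × 28.35 g/oz ≈ 964 g
vegetable oil: 225 g × 17/6 ÷ 218 g/cup × 16 tbsp/cup ≈ 47 tbsp
whole-barley flour: 200 g × 17/6 ÷ 28.35 g/oz ≈ 20 oz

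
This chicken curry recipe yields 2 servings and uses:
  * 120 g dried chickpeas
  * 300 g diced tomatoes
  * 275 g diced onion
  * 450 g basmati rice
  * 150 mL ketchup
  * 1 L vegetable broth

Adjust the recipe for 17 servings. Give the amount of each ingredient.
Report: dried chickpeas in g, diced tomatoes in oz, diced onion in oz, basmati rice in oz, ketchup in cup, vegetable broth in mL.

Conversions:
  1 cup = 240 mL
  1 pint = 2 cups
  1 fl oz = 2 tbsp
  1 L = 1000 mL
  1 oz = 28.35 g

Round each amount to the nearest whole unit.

Scaling factor: 17/2 = 8.5.
dried chickpeas: 120 g × 17/2 = 1020 g
diced tomatoes: 300 g × 17/2 ÷ 28.35 g/oz ≈ 90 oz
diced onion: 275 g × 17/2 ÷ 28.35 g/oz ≈ 82 oz
basmati rice: 450 g × 17/2 ÷ 28.35 g/oz ≈ 135 oz
ketchup: 150 mL × 17/2 ÷ 240 mL/cup ≈ 5 cup
vegetable broth: 1 L × 17/2 × 1000 mL/L = 8500 mL

dried chickpeas: 1020 g; diced tomatoes: 90 oz; diced onion: 82 oz; basmati rice: 135 oz; ketchup: 5 cup; vegetable broth: 8500 mL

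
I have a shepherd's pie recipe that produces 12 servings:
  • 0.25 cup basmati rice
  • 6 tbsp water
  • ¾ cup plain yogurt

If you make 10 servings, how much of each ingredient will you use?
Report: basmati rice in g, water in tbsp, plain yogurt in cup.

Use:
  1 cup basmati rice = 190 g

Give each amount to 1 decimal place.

basmati rice: 39.6 g; water: 5.0 tbsp; plain yogurt: 0.6 cup

Scaling factor: 10/12 = 5/6.
basmati rice: 0.25 cup × 5/6 × 190 g/cup ≈ 39.6 g
water: 6 tbsp × 5/6 = 5.0 tbsp
plain yogurt: 0.75 cup × 5/6 ≈ 0.6 cup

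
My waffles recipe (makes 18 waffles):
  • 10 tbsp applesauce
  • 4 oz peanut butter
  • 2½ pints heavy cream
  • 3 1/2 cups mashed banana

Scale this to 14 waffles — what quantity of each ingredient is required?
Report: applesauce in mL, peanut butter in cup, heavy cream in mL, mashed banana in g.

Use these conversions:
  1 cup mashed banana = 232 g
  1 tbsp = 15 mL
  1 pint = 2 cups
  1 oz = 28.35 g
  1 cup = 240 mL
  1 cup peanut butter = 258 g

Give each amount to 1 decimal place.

applesauce: 116.7 mL; peanut butter: 0.3 cup; heavy cream: 933.3 mL; mashed banana: 631.6 g

Scaling factor: 14/18 = 7/9.
applesauce: 10 tbsp × 7/9 × 15 mL/tbsp ≈ 116.7 mL
peanut butter: 4 oz × 7/9 × 28.35 g/oz ÷ 258 g/cup ≈ 0.3 cup
heavy cream: 2.5 pint × 7/9 × 2 cup/pint × 240 mL/cup ≈ 933.3 mL
mashed banana: 3.5 cup × 7/9 × 232 g/cup ≈ 631.6 g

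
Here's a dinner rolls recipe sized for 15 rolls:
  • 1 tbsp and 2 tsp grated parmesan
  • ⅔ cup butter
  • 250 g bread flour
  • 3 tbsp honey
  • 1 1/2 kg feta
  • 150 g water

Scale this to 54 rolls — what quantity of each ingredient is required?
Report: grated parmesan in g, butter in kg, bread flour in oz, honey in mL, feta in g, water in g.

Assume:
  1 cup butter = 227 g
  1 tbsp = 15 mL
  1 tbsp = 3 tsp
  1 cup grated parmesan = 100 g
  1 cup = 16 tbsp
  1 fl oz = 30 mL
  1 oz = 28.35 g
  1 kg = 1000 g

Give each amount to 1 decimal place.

Scaling factor: 54/15 = 18/5 = 3.6.
grated parmesan: (1 tbsp + 2 tsp = 5/3 tbsp) × 18/5 ÷ 16 tbsp/cup × 100 g/cup = 37.5 g
butter: 2/3 cup × 18/5 × 227 g/cup ÷ 1000 g/kg ≈ 0.5 kg
bread flour: 250 g × 18/5 ÷ 28.35 g/oz ≈ 31.7 oz
honey: 3 tbsp × 18/5 × 15 mL/tbsp = 162.0 mL
feta: 1.5 kg × 18/5 × 1000 g/kg = 5400.0 g
water: 150 g × 18/5 = 540.0 g

grated parmesan: 37.5 g; butter: 0.5 kg; bread flour: 31.7 oz; honey: 162.0 mL; feta: 5400.0 g; water: 540.0 g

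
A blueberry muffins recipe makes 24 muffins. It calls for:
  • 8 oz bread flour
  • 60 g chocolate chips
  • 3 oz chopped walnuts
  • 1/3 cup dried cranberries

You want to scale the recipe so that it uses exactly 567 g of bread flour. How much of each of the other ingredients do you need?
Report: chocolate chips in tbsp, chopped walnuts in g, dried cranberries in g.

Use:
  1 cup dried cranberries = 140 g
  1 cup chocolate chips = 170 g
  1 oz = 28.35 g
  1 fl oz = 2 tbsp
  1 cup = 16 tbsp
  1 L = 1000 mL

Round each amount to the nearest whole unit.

chocolate chips: 14 tbsp; chopped walnuts: 213 g; dried cranberries: 117 g

The original recipe has 226.8 g of bread flour, so the scaling factor is 567 ÷ 226.8 = 5/2 = 2.5.
chocolate chips: 60 g × 5/2 ÷ 170 g/cup × 16 tbsp/cup ≈ 14 tbsp
chopped walnuts: 3 oz × 5/2 × 28.35 g/oz ≈ 213 g
dried cranberries: 1/3 cup × 5/2 × 140 g/cup ≈ 117 g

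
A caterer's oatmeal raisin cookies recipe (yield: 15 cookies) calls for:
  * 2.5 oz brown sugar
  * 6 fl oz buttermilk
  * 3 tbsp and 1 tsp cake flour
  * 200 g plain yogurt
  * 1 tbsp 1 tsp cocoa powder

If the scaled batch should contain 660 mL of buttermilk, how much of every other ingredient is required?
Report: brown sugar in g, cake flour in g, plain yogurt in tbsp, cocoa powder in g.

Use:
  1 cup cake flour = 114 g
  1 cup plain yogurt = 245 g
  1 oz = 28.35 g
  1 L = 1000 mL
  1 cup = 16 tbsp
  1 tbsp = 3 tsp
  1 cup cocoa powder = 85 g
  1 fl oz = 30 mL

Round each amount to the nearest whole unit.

brown sugar: 260 g; cake flour: 87 g; plain yogurt: 48 tbsp; cocoa powder: 26 g

The original recipe has 180 mL of buttermilk, so the scaling factor is 660 ÷ 180 = 11/3.
brown sugar: 2.5 oz × 11/3 × 28.35 g/oz ≈ 260 g
cake flour: (3 tbsp + 1 tsp = 10/3 tbsp) × 11/3 ÷ 16 tbsp/cup × 114 g/cup ≈ 87 g
plain yogurt: 200 g × 11/3 ÷ 245 g/cup × 16 tbsp/cup ≈ 48 tbsp
cocoa powder: (1 tbsp + 1 tsp = 4/3 tbsp) × 11/3 ÷ 16 tbsp/cup × 85 g/cup ≈ 26 g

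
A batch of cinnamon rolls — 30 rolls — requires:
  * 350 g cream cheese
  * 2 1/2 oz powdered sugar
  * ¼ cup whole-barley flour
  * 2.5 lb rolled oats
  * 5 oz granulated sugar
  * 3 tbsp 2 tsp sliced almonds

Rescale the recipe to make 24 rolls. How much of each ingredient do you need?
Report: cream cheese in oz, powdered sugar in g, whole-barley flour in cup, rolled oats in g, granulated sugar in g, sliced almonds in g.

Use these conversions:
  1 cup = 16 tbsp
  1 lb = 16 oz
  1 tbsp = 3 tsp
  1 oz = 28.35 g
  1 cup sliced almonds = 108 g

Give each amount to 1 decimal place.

Scaling factor: 24/30 = 4/5 = 0.8.
cream cheese: 350 g × 4/5 ÷ 28.35 g/oz ≈ 9.9 oz
powdered sugar: 2.5 oz × 4/5 × 28.35 g/oz = 56.7 g
whole-barley flour: 0.25 cup × 4/5 = 0.2 cup
rolled oats: 2.5 lb × 4/5 × 16 oz/lb × 28.35 g/oz = 907.2 g
granulated sugar: 5 oz × 4/5 × 28.35 g/oz = 113.4 g
sliced almonds: (3 tbsp + 2 tsp = 11/3 tbsp) × 4/5 ÷ 16 tbsp/cup × 108 g/cup = 19.8 g

cream cheese: 9.9 oz; powdered sugar: 56.7 g; whole-barley flour: 0.2 cup; rolled oats: 907.2 g; granulated sugar: 113.4 g; sliced almonds: 19.8 g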